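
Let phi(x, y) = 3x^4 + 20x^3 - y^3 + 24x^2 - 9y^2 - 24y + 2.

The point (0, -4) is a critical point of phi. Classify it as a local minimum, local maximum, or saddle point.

The mixed partial ∂²phi/∂x∂y is 0, so the Hessian at any point is diag(phi_xx, phi_yy) = diag(12(3x^2 + 10x + 4), -6(y + 3)).
At (0, -4): H = diag(48, 6).
Both eigenvalues are positive, so H is positive definite: a local minimum.

local minimum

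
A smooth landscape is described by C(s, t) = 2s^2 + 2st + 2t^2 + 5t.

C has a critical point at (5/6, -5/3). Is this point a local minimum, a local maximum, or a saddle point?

The Hessian of C is constant: H = [[4, 2], [2, 4]].
det(H) = 4·4 − 2² = 12.
det(H) > 0 and tr(H) = 8 > 0, so H is positive definite and the point is a local minimum.

local minimum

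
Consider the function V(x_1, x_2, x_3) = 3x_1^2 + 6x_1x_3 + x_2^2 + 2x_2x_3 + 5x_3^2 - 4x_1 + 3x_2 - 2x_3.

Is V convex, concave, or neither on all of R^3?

convex

V is quadratic, so its Hessian is the constant matrix H = [[6, 0, 6], [0, 2, 2], [6, 2, 10]].
Leading principal minors: 6, 12, 24.
All positive ⇒ H ≻ 0 ⇒ convex.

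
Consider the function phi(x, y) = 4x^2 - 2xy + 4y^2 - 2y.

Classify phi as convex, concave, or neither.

phi is quadratic, so its Hessian is the constant matrix H = [[8, -2], [-2, 8]].
det(H) = 60, tr(H) = 16.
det(H) > 0 and tr(H) > 0, so H is positive definite everywhere: convex.

convex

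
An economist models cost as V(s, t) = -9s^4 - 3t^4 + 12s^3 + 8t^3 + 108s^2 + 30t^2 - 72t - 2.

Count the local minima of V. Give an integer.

1

V separates as a function of s plus a function of t, so ∇V=0 decouples.
∂V/∂s = -36s(s - 3)(s + 2) = 0 at s ∈ {-2, 0, 3}; ∂V/∂t = -12(t - 3)(t - 1)(t + 2) = 0 at t ∈ {-2, 1, 3}.
The Hessian is diagonal: diag(V_ss, V_tt). Second derivatives: V_ss(-2)=-360, V_ss(0)=216, V_ss(3)=-540; V_tt(-2)=-180, V_tt(1)=72, V_tt(3)=-120.
Local minima occur where both diagonal entries positive: (0, 1). Count: 1.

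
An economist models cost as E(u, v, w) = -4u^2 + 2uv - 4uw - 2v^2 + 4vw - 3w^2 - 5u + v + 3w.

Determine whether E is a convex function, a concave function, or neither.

concave

E is quadratic, so its Hessian is the constant matrix H = [[-8, 2, -4], [2, -4, 4], [-4, 4, -6]].
Leading principal minors: -8, 28, -40.
Signs alternate −, +, − ⇒ H ≺ 0 ⇒ concave.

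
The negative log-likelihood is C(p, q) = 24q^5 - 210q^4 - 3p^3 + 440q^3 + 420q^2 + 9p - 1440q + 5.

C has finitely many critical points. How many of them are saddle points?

C separates as a function of p plus a function of q, so ∇C=0 decouples.
∂C/∂p = -9(p - 1)(p + 1) = 0 at p ∈ {-1, 1}; ∂C/∂q = 120(q - 4)(q - 3)(q - 1)(q + 1) = 0 at q ∈ {-1, 1, 3, 4}.
The Hessian is diagonal: diag(C_pp, C_qq). Second derivatives: C_pp(-1)=18, C_pp(1)=-18; C_qq(-1)=-4800, C_qq(1)=1440, C_qq(3)=-960, C_qq(4)=1800.
Saddle points occur where the two diagonal entries have opposite signs: (-1, -1), (-1, 3), (1, 1), (1, 4). Count: 4.

4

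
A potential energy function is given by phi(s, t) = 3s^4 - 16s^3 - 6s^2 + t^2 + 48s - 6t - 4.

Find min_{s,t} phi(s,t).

phi(s,t) separates as P(s) + Q(t) − 4, so its minimum is min P + min Q − 4.
P'(s) = 12(s - 4)(s - 1)(s + 1) vanishes at s ∈ {-1, 1, 4}; Q'(t) = 2(t - 3) vanishes at t ∈ {3}.
Local minima of P (where P''>0): P(-1)=-35, P(4)=-160. Local minima of Q: Q(3)=-9.
So the global minimum of phi is P(4) + Q(3) − 4 = -160 − 9 − 4 = -173, attained at (4, 3).

-173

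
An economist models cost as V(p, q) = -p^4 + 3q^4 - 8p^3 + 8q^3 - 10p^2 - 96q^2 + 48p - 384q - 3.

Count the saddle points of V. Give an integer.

V separates as a function of p plus a function of q, so ∇V=0 decouples.
∂V/∂p = -4(p - 1)(p + 3)(p + 4) = 0 at p ∈ {-4, -3, 1}; ∂V/∂q = 12(q - 4)(q + 2)(q + 4) = 0 at q ∈ {-4, -2, 4}.
The Hessian is diagonal: diag(V_pp, V_qq). Second derivatives: V_pp(-4)=-20, V_pp(-3)=16, V_pp(1)=-80; V_qq(-4)=192, V_qq(-2)=-144, V_qq(4)=576.
Saddle points occur where the two diagonal entries have opposite signs: (-4, -4), (-4, 4), (-3, -2), (1, -4), (1, 4). Count: 5.

5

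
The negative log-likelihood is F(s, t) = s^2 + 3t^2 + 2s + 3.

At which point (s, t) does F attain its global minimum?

(-1, 0)

F(s,t) separates as P(s) + Q(t) + 3, so its minimum is min P + min Q + 3.
P'(s) = 2s + 2 vanishes at s ∈ {-1}; Q'(t) = 6t vanishes at t ∈ {0}.
Local minima of P (where P''>0): P(-1)=-1. Local minima of Q: Q(0)=0.
So the global minimum of F is P(-1) + Q(0) + 3 = -1 + 0 + 3 = 2, attained at (-1, 0).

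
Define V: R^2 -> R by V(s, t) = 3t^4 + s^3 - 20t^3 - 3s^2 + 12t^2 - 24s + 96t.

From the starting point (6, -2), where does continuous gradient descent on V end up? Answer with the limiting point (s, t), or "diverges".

(4, -1)

V is separable, so gradient descent decouples: s follows -∂V/∂s, t follows -∂V/∂t.
∂V/∂s = 3(s - 4)(s + 2); at s=6 this is 48, so s decreases.
∂V/∂t = 12(t - 4)(t - 2)(t + 1); at t=-2 this is -288, so t increases.
s converges to its nearest critical value 4 (a local min of the s-part); t converges to -1. The iterate converges to (4, -1).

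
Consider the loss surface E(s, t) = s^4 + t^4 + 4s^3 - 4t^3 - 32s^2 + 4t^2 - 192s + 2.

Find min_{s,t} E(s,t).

-766

E(s,t) separates as P(s) + Q(t) + 2, so its minimum is min P + min Q + 2.
P'(s) = 4(s - 4)(s + 3)(s + 4) vanishes at s ∈ {-4, -3, 4}; Q'(t) = 4t(t - 2)(t - 1) vanishes at t ∈ {0, 1, 2}.
Local minima of P (where P''>0): P(-4)=256, P(4)=-768. Local minima of Q: Q(0)=0, Q(2)=0.
So the global minimum of E is P(4) + Q(0) + 2 = -768 + 0 + 2 = -766, attained at (4, 0).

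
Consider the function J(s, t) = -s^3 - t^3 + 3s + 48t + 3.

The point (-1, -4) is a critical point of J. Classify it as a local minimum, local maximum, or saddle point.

The mixed partial ∂²J/∂s∂t is 0, so the Hessian at any point is diag(J_ss, J_tt) = diag(-6s, -6t).
At (-1, -4): H = diag(6, 24).
Both eigenvalues are positive, so H is positive definite: a local minimum.

local minimum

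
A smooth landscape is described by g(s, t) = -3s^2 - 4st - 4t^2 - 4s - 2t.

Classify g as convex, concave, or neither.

concave

g is quadratic, so its Hessian is the constant matrix H = [[-6, -4], [-4, -8]].
det(H) = 32, tr(H) = -14.
det(H) > 0 and tr(H) < 0, so H is negative definite everywhere: concave.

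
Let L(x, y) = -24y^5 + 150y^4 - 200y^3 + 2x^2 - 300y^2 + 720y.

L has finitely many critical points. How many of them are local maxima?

0

L separates as a function of x plus a function of y, so ∇L=0 decouples.
∂L/∂x = 4x = 0 at x ∈ {0}; ∂L/∂y = -120(y - 3)(y - 2)(y - 1)(y + 1) = 0 at y ∈ {-1, 1, 2, 3}.
The Hessian is diagonal: diag(L_xx, L_yy). Second derivatives: L_xx(0)=4; L_yy(-1)=2880, L_yy(1)=-480, L_yy(2)=360, L_yy(3)=-960.
Local maxima occur where both diagonal entries negative: none. Count: 0.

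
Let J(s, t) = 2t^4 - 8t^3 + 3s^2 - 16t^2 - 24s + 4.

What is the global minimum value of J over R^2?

J(s,t) separates as P(s) + Q(t) + 4, so its minimum is min P + min Q + 4.
P'(s) = 6s - 24 vanishes at s ∈ {4}; Q'(t) = 8t(t - 4)(t + 1) vanishes at t ∈ {-1, 0, 4}.
Local minima of P (where P''>0): P(4)=-48. Local minima of Q: Q(-1)=-6, Q(4)=-256.
So the global minimum of J is P(4) + Q(4) + 4 = -48 − 256 + 4 = -300, attained at (4, 4).

-300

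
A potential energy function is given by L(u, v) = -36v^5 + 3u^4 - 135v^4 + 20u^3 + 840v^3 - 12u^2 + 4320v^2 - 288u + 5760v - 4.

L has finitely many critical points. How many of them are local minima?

4

L separates as a function of u plus a function of v, so ∇L=0 decouples.
∂L/∂u = 12(u - 2)(u + 3)(u + 4) = 0 at u ∈ {-4, -3, 2}; ∂L/∂v = -180(v - 4)(v + 1)(v + 2)(v + 4) = 0 at v ∈ {-4, -2, -1, 4}.
The Hessian is diagonal: diag(L_uu, L_vv). Second derivatives: L_uu(-4)=72, L_uu(-3)=-60, L_uu(2)=360; L_vv(-4)=8640, L_vv(-2)=-2160, L_vv(-1)=2700, L_vv(4)=-43200.
Local minima occur where both diagonal entries positive: (-4, -4), (-4, -1), (2, -4), (2, -1). Count: 4.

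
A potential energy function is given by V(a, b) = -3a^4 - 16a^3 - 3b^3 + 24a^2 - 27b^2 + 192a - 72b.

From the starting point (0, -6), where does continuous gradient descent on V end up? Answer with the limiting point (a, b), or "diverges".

(-2, -4)

V is separable, so gradient descent decouples: a follows -∂V/∂a, b follows -∂V/∂b.
∂V/∂a = -12(a - 2)(a + 2)(a + 4); at a=0 this is 192, so a decreases.
∂V/∂b = -9(b + 2)(b + 4); at b=-6 this is -72, so b increases.
a converges to its nearest critical value -2 (a local min of the a-part); b converges to -4. The iterate converges to (-2, -4).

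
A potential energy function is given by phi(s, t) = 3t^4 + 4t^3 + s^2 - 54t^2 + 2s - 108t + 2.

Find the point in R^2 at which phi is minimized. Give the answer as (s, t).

(-1, 3)

phi(s,t) separates as P(s) + Q(t) + 2, so its minimum is min P + min Q + 2.
P'(s) = 2s + 2 vanishes at s ∈ {-1}; Q'(t) = 12(t - 3)(t + 1)(t + 3) vanishes at t ∈ {-3, -1, 3}.
Local minima of P (where P''>0): P(-1)=-1. Local minima of Q: Q(-3)=-27, Q(3)=-459.
So the global minimum of phi is P(-1) + Q(3) + 2 = -1 − 459 + 2 = -458, attained at (-1, 3).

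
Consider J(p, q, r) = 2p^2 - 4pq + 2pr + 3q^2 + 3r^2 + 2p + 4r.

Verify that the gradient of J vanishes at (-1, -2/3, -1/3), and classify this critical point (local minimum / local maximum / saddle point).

∇J = (4p - 4q + 2r + 2, -4p + 6q, 2p + 6r + 4); substituting (-1, -2/3, -1/3) gives ∇J = (0, 0, 0), so (-1, -2/3, -1/3) is indeed a critical point.
The Hessian is constant: H = [[4, -4, 2], [-4, 6, 0], [2, 0, 6]].
Leading principal minors: Δ₁ = 4, Δ₂ = 8, Δ₃ = 24.
All leading minors are positive, so H is positive definite: a local minimum.

local minimum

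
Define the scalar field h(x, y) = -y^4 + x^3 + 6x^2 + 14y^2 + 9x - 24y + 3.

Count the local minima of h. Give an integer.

1

h separates as a function of x plus a function of y, so ∇h=0 decouples.
∂h/∂x = 3(x + 1)(x + 3) = 0 at x ∈ {-3, -1}; ∂h/∂y = -4(y - 2)(y - 1)(y + 3) = 0 at y ∈ {-3, 1, 2}.
The Hessian is diagonal: diag(h_xx, h_yy). Second derivatives: h_xx(-3)=-6, h_xx(-1)=6; h_yy(-3)=-80, h_yy(1)=16, h_yy(2)=-20.
Local minima occur where both diagonal entries positive: (-1, 1). Count: 1.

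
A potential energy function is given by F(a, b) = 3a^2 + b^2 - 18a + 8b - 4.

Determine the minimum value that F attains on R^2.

F(a,b) separates as P(a) + Q(b) − 4, so its minimum is min P + min Q − 4.
P'(a) = 6a - 18 vanishes at a ∈ {3}; Q'(b) = 2b + 8 vanishes at b ∈ {-4}.
Local minima of P (where P''>0): P(3)=-27. Local minima of Q: Q(-4)=-16.
So the global minimum of F is P(3) + Q(-4) − 4 = -27 − 16 − 4 = -47, attained at (3, -4).

-47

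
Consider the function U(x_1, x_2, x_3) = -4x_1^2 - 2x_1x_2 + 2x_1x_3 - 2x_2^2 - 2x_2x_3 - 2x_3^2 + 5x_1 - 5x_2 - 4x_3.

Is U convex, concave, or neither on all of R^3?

concave

U is quadratic, so its Hessian is the constant matrix H = [[-8, -2, 2], [-2, -4, -2], [2, -2, -4]].
Leading principal minors: -8, 28, -48.
Signs alternate −, +, − ⇒ H ≺ 0 ⇒ concave.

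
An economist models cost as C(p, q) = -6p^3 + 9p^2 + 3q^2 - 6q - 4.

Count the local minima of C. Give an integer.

C separates as a function of p plus a function of q, so ∇C=0 decouples.
∂C/∂p = -18p(p - 1) = 0 at p ∈ {0, 1}; ∂C/∂q = 6(q - 1) = 0 at q ∈ {1}.
The Hessian is diagonal: diag(C_pp, C_qq). Second derivatives: C_pp(0)=18, C_pp(1)=-18; C_qq(1)=6.
Local minima occur where both diagonal entries positive: (0, 1). Count: 1.

1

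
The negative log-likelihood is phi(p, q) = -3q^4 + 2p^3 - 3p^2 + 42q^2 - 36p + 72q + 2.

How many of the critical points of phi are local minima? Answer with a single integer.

phi separates as a function of p plus a function of q, so ∇phi=0 decouples.
∂phi/∂p = 6(p - 3)(p + 2) = 0 at p ∈ {-2, 3}; ∂phi/∂q = -12(q - 3)(q + 1)(q + 2) = 0 at q ∈ {-2, -1, 3}.
The Hessian is diagonal: diag(phi_pp, phi_qq). Second derivatives: phi_pp(-2)=-30, phi_pp(3)=30; phi_qq(-2)=-60, phi_qq(-1)=48, phi_qq(3)=-240.
Local minima occur where both diagonal entries positive: (3, -1). Count: 1.

1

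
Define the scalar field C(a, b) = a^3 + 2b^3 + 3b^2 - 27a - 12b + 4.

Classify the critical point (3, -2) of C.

saddle point

The mixed partial ∂²C/∂a∂b is 0, so the Hessian at any point is diag(C_aa, C_bb) = diag(6a, 6(2b + 1)).
At (3, -2): H = diag(18, -18).
The eigenvalues have opposite signs, so H is indefinite: a saddle point.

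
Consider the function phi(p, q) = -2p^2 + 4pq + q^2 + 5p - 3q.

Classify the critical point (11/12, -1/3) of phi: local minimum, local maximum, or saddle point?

The Hessian of phi is constant: H = [[-4, 4], [4, 2]].
det(H) = (-4)·2 − 4² = -24.
Since det(H) < 0, H is indefinite and the critical point is a saddle point.

saddle point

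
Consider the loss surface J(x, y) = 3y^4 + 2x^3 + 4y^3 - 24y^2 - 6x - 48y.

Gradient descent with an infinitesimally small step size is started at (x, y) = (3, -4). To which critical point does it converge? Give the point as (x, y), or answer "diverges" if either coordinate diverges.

J is separable, so gradient descent decouples: x follows -∂J/∂x, y follows -∂J/∂y.
∂J/∂x = 6(x - 1)(x + 1); at x=3 this is 48, so x decreases.
∂J/∂y = 12(y - 2)(y + 1)(y + 2); at y=-4 this is -432, so y increases.
x converges to its nearest critical value 1 (a local min of the x-part); y converges to -2. The iterate converges to (1, -2).

(1, -2)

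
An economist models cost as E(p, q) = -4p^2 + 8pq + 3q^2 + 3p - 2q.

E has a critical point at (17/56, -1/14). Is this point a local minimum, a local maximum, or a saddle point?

The Hessian of E is constant: H = [[-8, 8], [8, 6]].
det(H) = (-8)·6 − 8² = -112.
Since det(H) < 0, H is indefinite and the critical point is a saddle point.

saddle point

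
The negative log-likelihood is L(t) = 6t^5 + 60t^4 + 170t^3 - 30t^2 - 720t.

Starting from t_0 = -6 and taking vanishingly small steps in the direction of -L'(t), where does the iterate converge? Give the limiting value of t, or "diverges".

L'(t) = 30(t - 1)(t + 2)(t + 3)(t + 4), so L'(-6) = 5040.
Gradient descent moves in the -L' direction, i.e. t is decreasing.
There is no critical point below t=-6, and L' keeps the same sign, so the iterate runs off to −∞.

diverges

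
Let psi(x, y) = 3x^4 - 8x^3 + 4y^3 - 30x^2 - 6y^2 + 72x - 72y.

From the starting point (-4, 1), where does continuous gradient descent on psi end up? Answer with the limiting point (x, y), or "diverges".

psi is separable, so gradient descent decouples: x follows -∂psi/∂x, y follows -∂psi/∂y.
∂psi/∂x = 12(x - 3)(x - 1)(x + 2); at x=-4 this is -840, so x increases.
∂psi/∂y = 12(y - 3)(y + 2); at y=1 this is -72, so y increases.
x converges to its nearest critical value -2 (a local min of the x-part); y converges to 3. The iterate converges to (-2, 3).

(-2, 3)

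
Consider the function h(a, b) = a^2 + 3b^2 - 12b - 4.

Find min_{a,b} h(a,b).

h(a,b) separates as P(a) + Q(b) − 4, so its minimum is min P + min Q − 4.
P'(a) = 2a vanishes at a ∈ {0}; Q'(b) = 6b - 12 vanishes at b ∈ {2}.
Local minima of P (where P''>0): P(0)=0. Local minima of Q: Q(2)=-12.
So the global minimum of h is P(0) + Q(2) − 4 = 0 − 12 − 4 = -16, attained at (0, 2).

-16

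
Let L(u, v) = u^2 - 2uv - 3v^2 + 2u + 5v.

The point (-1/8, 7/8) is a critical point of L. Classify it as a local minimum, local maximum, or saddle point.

saddle point

The Hessian of L is constant: H = [[2, -2], [-2, -6]].
det(H) = 2·(-6) − (-2)² = -16.
Since det(H) < 0, H is indefinite and the critical point is a saddle point.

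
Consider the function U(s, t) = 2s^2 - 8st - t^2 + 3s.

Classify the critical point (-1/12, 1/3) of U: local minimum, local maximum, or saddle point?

The Hessian of U is constant: H = [[4, -8], [-8, -2]].
det(H) = 4·(-2) − (-8)² = -72.
Since det(H) < 0, H is indefinite and the critical point is a saddle point.

saddle point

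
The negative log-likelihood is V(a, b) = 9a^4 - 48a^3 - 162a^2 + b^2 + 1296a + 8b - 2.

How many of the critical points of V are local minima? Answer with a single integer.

2

V separates as a function of a plus a function of b, so ∇V=0 decouples.
∂V/∂a = 36(a - 4)(a - 3)(a + 3) = 0 at a ∈ {-3, 3, 4}; ∂V/∂b = 2(b + 4) = 0 at b ∈ {-4}.
The Hessian is diagonal: diag(V_aa, V_bb). Second derivatives: V_aa(-3)=1512, V_aa(3)=-216, V_aa(4)=252; V_bb(-4)=2.
Local minima occur where both diagonal entries positive: (-3, -4), (4, -4). Count: 2.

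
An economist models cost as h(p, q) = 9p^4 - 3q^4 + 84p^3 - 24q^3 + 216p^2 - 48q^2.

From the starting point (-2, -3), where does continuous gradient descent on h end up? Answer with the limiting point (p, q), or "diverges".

h is separable, so gradient descent decouples: p follows -∂h/∂p, q follows -∂h/∂q.
∂h/∂p = 36p(p + 3)(p + 4); at p=-2 this is -144, so p increases.
∂h/∂q = -12q(q + 2)(q + 4); at q=-3 this is -36, so q increases.
p converges to its nearest critical value 0 (a local min of the p-part); q converges to -2. The iterate converges to (0, -2).

(0, -2)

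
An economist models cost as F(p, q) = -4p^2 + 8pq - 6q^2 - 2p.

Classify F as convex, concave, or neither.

concave

F is quadratic, so its Hessian is the constant matrix H = [[-8, 8], [8, -12]].
det(H) = 32, tr(H) = -20.
det(H) > 0 and tr(H) < 0, so H is negative definite everywhere: concave.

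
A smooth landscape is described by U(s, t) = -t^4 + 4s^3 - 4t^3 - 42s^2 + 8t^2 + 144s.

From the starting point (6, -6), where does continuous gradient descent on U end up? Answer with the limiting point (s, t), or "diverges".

U is separable, so gradient descent decouples: s follows -∂U/∂s, t follows -∂U/∂t.
∂U/∂s = 12(s - 4)(s - 3); at s=6 this is 72, so s decreases.
∂U/∂t = -4t(t - 1)(t + 4); at t=-6 this is 336, so t decreases.
The t-coordinate has no critical point in that direction and runs off to infinity.

diverges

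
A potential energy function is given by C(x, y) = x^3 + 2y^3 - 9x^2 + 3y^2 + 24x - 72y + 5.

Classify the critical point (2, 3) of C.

saddle point

The mixed partial ∂²C/∂x∂y is 0, so the Hessian at any point is diag(C_xx, C_yy) = diag(6(x - 3), 6(2y + 1)).
At (2, 3): H = diag(-6, 42).
The eigenvalues have opposite signs, so H is indefinite: a saddle point.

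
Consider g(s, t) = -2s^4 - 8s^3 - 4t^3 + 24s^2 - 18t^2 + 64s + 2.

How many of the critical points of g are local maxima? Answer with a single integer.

2

g separates as a function of s plus a function of t, so ∇g=0 decouples.
∂g/∂s = -8(s - 2)(s + 1)(s + 4) = 0 at s ∈ {-4, -1, 2}; ∂g/∂t = -12t(t + 3) = 0 at t ∈ {-3, 0}.
The Hessian is diagonal: diag(g_ss, g_tt). Second derivatives: g_ss(-4)=-144, g_ss(-1)=72, g_ss(2)=-144; g_tt(-3)=36, g_tt(0)=-36.
Local maxima occur where both diagonal entries negative: (-4, 0), (2, 0). Count: 2.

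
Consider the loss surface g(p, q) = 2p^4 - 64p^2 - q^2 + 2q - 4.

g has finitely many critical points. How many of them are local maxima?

g separates as a function of p plus a function of q, so ∇g=0 decouples.
∂g/∂p = 8p(p - 4)(p + 4) = 0 at p ∈ {-4, 0, 4}; ∂g/∂q = -2(q - 1) = 0 at q ∈ {1}.
The Hessian is diagonal: diag(g_pp, g_qq). Second derivatives: g_pp(-4)=256, g_pp(0)=-128, g_pp(4)=256; g_qq(1)=-2.
Local maxima occur where both diagonal entries negative: (0, 1). Count: 1.

1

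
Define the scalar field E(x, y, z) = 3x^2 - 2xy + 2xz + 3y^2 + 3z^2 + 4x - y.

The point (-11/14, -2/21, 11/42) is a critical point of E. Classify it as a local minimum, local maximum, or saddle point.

local minimum

The Hessian is constant: H = [[6, -2, 2], [-2, 6, 0], [2, 0, 6]].
Leading principal minors: Δ₁ = 6, Δ₂ = 32, Δ₃ = 168.
All leading minors are positive, so H is positive definite: a local minimum.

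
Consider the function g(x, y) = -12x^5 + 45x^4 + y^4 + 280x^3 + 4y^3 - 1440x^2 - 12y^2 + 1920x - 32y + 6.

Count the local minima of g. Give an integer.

4

g separates as a function of x plus a function of y, so ∇g=0 decouples.
∂g/∂x = -60(x - 4)(x - 2)(x - 1)(x + 4) = 0 at x ∈ {-4, 1, 2, 4}; ∂g/∂y = 4(y - 2)(y + 1)(y + 4) = 0 at y ∈ {-4, -1, 2}.
The Hessian is diagonal: diag(g_xx, g_yy). Second derivatives: g_xx(-4)=14400, g_xx(1)=-900, g_xx(2)=720, g_xx(4)=-2880; g_yy(-4)=72, g_yy(-1)=-36, g_yy(2)=72.
Local minima occur where both diagonal entries positive: (-4, -4), (-4, 2), (2, -4), (2, 2). Count: 4.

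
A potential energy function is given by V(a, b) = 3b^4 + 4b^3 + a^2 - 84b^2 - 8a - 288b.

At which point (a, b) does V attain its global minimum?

(4, 4)

V(a,b) separates as P(a) + Q(b), so its minimum is min P + min Q.
P'(a) = 2a - 8 vanishes at a ∈ {4}; Q'(b) = 12(b - 4)(b + 2)(b + 3) vanishes at b ∈ {-3, -2, 4}.
Local minima of P (where P''>0): P(4)=-16. Local minima of Q: Q(-3)=243, Q(4)=-1472.
So the global minimum of V is P(4) + Q(4) = -16 − 1472 = -1488, attained at (4, 4).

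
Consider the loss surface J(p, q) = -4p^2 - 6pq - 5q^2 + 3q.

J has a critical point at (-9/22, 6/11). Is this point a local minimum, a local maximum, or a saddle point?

local maximum

The Hessian of J is constant: H = [[-8, -6], [-6, -10]].
det(H) = (-8)·(-10) − (-6)² = 44.
det(H) > 0 and tr(H) = -18 < 0, so H is negative definite and the point is a local maximum.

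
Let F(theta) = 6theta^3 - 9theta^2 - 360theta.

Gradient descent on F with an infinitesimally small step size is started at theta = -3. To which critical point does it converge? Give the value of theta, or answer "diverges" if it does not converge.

5

F'(theta) = 18(theta - 5)(theta + 4), so F'(-3) = -144.
Gradient descent moves in the -F' direction, i.e. theta is increasing.
The nearest critical point in that direction is theta = 5, where F'' = 162 > 0 (a local minimum). The iterate converges there.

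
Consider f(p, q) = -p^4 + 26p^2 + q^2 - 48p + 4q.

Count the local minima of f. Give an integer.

f separates as a function of p plus a function of q, so ∇f=0 decouples.
∂f/∂p = -4(p - 3)(p - 1)(p + 4) = 0 at p ∈ {-4, 1, 3}; ∂f/∂q = 2(q + 2) = 0 at q ∈ {-2}.
The Hessian is diagonal: diag(f_pp, f_qq). Second derivatives: f_pp(-4)=-140, f_pp(1)=40, f_pp(3)=-56; f_qq(-2)=2.
Local minima occur where both diagonal entries positive: (1, -2). Count: 1.

1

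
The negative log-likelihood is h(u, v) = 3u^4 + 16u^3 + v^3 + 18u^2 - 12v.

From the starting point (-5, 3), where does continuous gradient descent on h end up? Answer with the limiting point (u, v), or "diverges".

(-3, 2)

h is separable, so gradient descent decouples: u follows -∂h/∂u, v follows -∂h/∂v.
∂h/∂u = 12u(u + 1)(u + 3); at u=-5 this is -480, so u increases.
∂h/∂v = 3(v - 2)(v + 2); at v=3 this is 15, so v decreases.
u converges to its nearest critical value -3 (a local min of the u-part); v converges to 2. The iterate converges to (-3, 2).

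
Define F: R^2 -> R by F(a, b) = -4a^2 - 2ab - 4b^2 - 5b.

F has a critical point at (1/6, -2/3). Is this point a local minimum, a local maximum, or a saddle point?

local maximum

The Hessian of F is constant: H = [[-8, -2], [-2, -8]].
det(H) = (-8)·(-8) − (-2)² = 60.
det(H) > 0 and tr(H) = -16 < 0, so H is negative definite and the point is a local maximum.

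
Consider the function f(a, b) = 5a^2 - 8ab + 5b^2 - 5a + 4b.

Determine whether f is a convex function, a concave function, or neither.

f is quadratic, so its Hessian is the constant matrix H = [[10, -8], [-8, 10]].
det(H) = 36, tr(H) = 20.
det(H) > 0 and tr(H) > 0, so H is positive definite everywhere: convex.

convex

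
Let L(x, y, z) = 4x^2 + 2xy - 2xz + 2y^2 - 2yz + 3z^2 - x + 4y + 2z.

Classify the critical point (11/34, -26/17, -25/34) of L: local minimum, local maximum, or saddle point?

The Hessian is constant: H = [[8, 2, -2], [2, 4, -2], [-2, -2, 6]].
Leading principal minors: Δ₁ = 8, Δ₂ = 28, Δ₃ = 136.
All leading minors are positive, so H is positive definite: a local minimum.

local minimum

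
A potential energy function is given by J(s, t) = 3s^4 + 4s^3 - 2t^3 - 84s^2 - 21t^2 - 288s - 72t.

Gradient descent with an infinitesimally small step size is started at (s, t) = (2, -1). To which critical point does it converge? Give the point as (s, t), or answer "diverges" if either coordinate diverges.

J is separable, so gradient descent decouples: s follows -∂J/∂s, t follows -∂J/∂t.
∂J/∂s = 12(s - 4)(s + 2)(s + 3); at s=2 this is -480, so s increases.
∂J/∂t = -6(t + 3)(t + 4); at t=-1 this is -36, so t increases.
The t-coordinate has no critical point in that direction and runs off to infinity.

diverges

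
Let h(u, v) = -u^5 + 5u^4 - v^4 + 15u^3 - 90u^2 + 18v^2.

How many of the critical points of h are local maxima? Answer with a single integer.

h separates as a function of u plus a function of v, so ∇h=0 decouples.
∂h/∂u = -5u(u - 4)(u - 3)(u + 3) = 0 at u ∈ {-3, 0, 3, 4}; ∂h/∂v = -4v(v - 3)(v + 3) = 0 at v ∈ {-3, 0, 3}.
The Hessian is diagonal: diag(h_uu, h_vv). Second derivatives: h_uu(-3)=630, h_uu(0)=-180, h_uu(3)=90, h_uu(4)=-140; h_vv(-3)=-72, h_vv(0)=36, h_vv(3)=-72.
Local maxima occur where both diagonal entries negative: (0, -3), (0, 3), (4, -3), (4, 3). Count: 4.

4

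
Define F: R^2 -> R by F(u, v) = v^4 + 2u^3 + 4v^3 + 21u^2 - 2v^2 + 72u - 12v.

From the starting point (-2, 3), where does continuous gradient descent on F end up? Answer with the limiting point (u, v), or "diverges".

(-3, 1)

F is separable, so gradient descent decouples: u follows -∂F/∂u, v follows -∂F/∂v.
∂F/∂u = 6(u + 3)(u + 4); at u=-2 this is 12, so u decreases.
∂F/∂v = 4(v - 1)(v + 1)(v + 3); at v=3 this is 192, so v decreases.
u converges to its nearest critical value -3 (a local min of the u-part); v converges to 1. The iterate converges to (-3, 1).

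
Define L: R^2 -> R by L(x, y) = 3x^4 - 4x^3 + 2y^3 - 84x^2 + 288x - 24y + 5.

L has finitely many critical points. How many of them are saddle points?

3

L separates as a function of x plus a function of y, so ∇L=0 decouples.
∂L/∂x = 12(x - 3)(x - 2)(x + 4) = 0 at x ∈ {-4, 2, 3}; ∂L/∂y = 6(y - 2)(y + 2) = 0 at y ∈ {-2, 2}.
The Hessian is diagonal: diag(L_xx, L_yy). Second derivatives: L_xx(-4)=504, L_xx(2)=-72, L_xx(3)=84; L_yy(-2)=-24, L_yy(2)=24.
Saddle points occur where the two diagonal entries have opposite signs: (-4, -2), (2, 2), (3, -2). Count: 3.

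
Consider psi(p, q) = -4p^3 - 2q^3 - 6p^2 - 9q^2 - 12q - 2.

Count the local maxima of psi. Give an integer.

psi separates as a function of p plus a function of q, so ∇psi=0 decouples.
∂psi/∂p = -12p(p + 1) = 0 at p ∈ {-1, 0}; ∂psi/∂q = -6(q + 1)(q + 2) = 0 at q ∈ {-2, -1}.
The Hessian is diagonal: diag(psi_pp, psi_qq). Second derivatives: psi_pp(-1)=12, psi_pp(0)=-12; psi_qq(-2)=6, psi_qq(-1)=-6.
Local maxima occur where both diagonal entries negative: (0, -1). Count: 1.

1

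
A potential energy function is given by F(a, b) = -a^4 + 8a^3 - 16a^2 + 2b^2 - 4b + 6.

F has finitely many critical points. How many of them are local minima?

1

F separates as a function of a plus a function of b, so ∇F=0 decouples.
∂F/∂a = -4a(a - 4)(a - 2) = 0 at a ∈ {0, 2, 4}; ∂F/∂b = 4(b - 1) = 0 at b ∈ {1}.
The Hessian is diagonal: diag(F_aa, F_bb). Second derivatives: F_aa(0)=-32, F_aa(2)=16, F_aa(4)=-32; F_bb(1)=4.
Local minima occur where both diagonal entries positive: (2, 1). Count: 1.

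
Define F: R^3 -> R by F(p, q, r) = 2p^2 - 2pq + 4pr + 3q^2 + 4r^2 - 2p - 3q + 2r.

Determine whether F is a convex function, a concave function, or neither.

F is quadratic, so its Hessian is the constant matrix H = [[4, -2, 4], [-2, 6, 0], [4, 0, 8]].
Leading principal minors: 4, 20, 64.
All positive ⇒ H ≻ 0 ⇒ convex.

convex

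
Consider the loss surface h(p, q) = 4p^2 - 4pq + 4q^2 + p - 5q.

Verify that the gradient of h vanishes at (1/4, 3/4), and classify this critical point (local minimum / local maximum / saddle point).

∇h = (8p - 4q + 1, -4p + 8q - 5); substituting (1/4, 3/4) gives ∇h = (0, 0), so (1/4, 3/4) is indeed a critical point.
The Hessian of h is constant: H = [[8, -4], [-4, 8]].
det(H) = 8·8 − (-4)² = 48.
det(H) > 0 and tr(H) = 16 > 0, so H is positive definite and the point is a local minimum.

local minimum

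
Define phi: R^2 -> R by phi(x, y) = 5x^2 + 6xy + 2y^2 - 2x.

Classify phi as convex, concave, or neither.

phi is quadratic, so its Hessian is the constant matrix H = [[10, 6], [6, 4]].
det(H) = 4, tr(H) = 14.
det(H) > 0 and tr(H) > 0, so H is positive definite everywhere: convex.

convex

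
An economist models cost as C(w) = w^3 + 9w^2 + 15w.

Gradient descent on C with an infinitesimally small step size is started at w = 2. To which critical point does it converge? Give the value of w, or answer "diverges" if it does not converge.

C'(w) = 3(w + 1)(w + 5), so C'(2) = 63.
Gradient descent moves in the -C' direction, i.e. w is decreasing.
The nearest critical point in that direction is w = -1, where C'' = 12 > 0 (a local minimum). The iterate converges there.

-1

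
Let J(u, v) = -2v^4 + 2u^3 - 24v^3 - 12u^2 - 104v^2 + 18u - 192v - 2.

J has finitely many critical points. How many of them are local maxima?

2

J separates as a function of u plus a function of v, so ∇J=0 decouples.
∂J/∂u = 6(u - 3)(u - 1) = 0 at u ∈ {1, 3}; ∂J/∂v = -8(v + 2)(v + 3)(v + 4) = 0 at v ∈ {-4, -3, -2}.
The Hessian is diagonal: diag(J_uu, J_vv). Second derivatives: J_uu(1)=-12, J_uu(3)=12; J_vv(-4)=-16, J_vv(-3)=8, J_vv(-2)=-16.
Local maxima occur where both diagonal entries negative: (1, -4), (1, -2). Count: 2.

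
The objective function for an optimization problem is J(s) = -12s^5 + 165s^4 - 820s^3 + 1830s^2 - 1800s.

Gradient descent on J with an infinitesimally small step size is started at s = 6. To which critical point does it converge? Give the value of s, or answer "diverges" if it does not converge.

diverges

J'(s) = -60(s - 5)(s - 3)(s - 2)(s - 1), so J'(6) = -3600.
Gradient descent moves in the -J' direction, i.e. s is increasing.
There is no critical point above s=6, and J' keeps the same sign, so the iterate runs off to +∞.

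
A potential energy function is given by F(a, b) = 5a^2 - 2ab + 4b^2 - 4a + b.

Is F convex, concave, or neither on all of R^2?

F is quadratic, so its Hessian is the constant matrix H = [[10, -2], [-2, 8]].
det(H) = 76, tr(H) = 18.
det(H) > 0 and tr(H) > 0, so H is positive definite everywhere: convex.

convex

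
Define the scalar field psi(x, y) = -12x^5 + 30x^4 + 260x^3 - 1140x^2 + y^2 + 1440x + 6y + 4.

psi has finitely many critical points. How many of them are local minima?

2

psi separates as a function of x plus a function of y, so ∇psi=0 decouples.
∂psi/∂x = -60(x - 3)(x - 2)(x - 1)(x + 4) = 0 at x ∈ {-4, 1, 2, 3}; ∂psi/∂y = 2(y + 3) = 0 at y ∈ {-3}.
The Hessian is diagonal: diag(psi_xx, psi_yy). Second derivatives: psi_xx(-4)=12600, psi_xx(1)=-600, psi_xx(2)=360, psi_xx(3)=-840; psi_yy(-3)=2.
Local minima occur where both diagonal entries positive: (-4, -3), (2, -3). Count: 2.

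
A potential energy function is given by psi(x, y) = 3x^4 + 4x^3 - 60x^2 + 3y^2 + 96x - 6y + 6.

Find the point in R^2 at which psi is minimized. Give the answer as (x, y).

(-4, 1)

psi(x,y) separates as P(x) + Q(y) + 6, so its minimum is min P + min Q + 6.
P'(x) = 12(x - 2)(x - 1)(x + 4) vanishes at x ∈ {-4, 1, 2}; Q'(y) = 6y - 6 vanishes at y ∈ {1}.
Local minima of P (where P''>0): P(-4)=-832, P(2)=32. Local minima of Q: Q(1)=-3.
So the global minimum of psi is P(-4) + Q(1) + 6 = -832 − 3 + 6 = -829, attained at (-4, 1).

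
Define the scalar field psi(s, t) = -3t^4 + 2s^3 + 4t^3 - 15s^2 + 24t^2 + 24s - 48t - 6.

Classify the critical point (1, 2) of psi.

The mixed partial ∂²psi/∂s∂t is 0, so the Hessian at any point is diag(psi_ss, psi_tt) = diag(6(2s - 5), 12(-3t^2 + 2t + 4)).
At (1, 2): H = diag(-18, -48).
Both eigenvalues are negative, so H is negative definite: a local maximum.

local maximum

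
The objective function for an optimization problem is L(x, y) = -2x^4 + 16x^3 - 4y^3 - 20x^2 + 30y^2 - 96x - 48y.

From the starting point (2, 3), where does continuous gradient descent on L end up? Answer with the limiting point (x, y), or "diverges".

(3, 1)

L is separable, so gradient descent decouples: x follows -∂L/∂x, y follows -∂L/∂y.
∂L/∂x = -8(x - 4)(x - 3)(x + 1); at x=2 this is -48, so x increases.
∂L/∂y = -12(y - 4)(y - 1); at y=3 this is 24, so y decreases.
x converges to its nearest critical value 3 (a local min of the x-part); y converges to 1. The iterate converges to (3, 1).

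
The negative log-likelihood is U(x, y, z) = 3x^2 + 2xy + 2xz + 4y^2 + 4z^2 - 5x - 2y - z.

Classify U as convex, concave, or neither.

U is quadratic, so its Hessian is the constant matrix H = [[6, 2, 2], [2, 8, 0], [2, 0, 8]].
Leading principal minors: 6, 44, 320.
All positive ⇒ H ≻ 0 ⇒ convex.

convex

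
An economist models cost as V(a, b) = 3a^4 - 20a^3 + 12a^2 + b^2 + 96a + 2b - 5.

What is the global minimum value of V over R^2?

V(a,b) separates as P(a) + Q(b) − 5, so its minimum is min P + min Q − 5.
P'(a) = 12(a - 4)(a - 2)(a + 1) vanishes at a ∈ {-1, 2, 4}; Q'(b) = 2b + 2 vanishes at b ∈ {-1}.
Local minima of P (where P''>0): P(-1)=-61, P(4)=64. Local minima of Q: Q(-1)=-1.
So the global minimum of V is P(-1) + Q(-1) − 5 = -61 − 1 − 5 = -67, attained at (-1, -1).

-67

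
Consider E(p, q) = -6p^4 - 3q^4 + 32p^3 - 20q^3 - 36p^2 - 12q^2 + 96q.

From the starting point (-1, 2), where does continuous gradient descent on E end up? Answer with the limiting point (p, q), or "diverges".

E is separable, so gradient descent decouples: p follows -∂E/∂p, q follows -∂E/∂q.
∂E/∂p = -24p(p - 3)(p - 1); at p=-1 this is 192, so p decreases.
∂E/∂q = -12(q - 1)(q + 2)(q + 4); at q=2 this is -288, so q increases.
The p-coordinate has no critical point in that direction and runs off to infinity.

diverges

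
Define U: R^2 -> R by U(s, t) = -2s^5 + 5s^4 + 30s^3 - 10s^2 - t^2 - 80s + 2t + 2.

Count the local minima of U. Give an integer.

0

U separates as a function of s plus a function of t, so ∇U=0 decouples.
∂U/∂s = -10(s - 4)(s - 1)(s + 1)(s + 2) = 0 at s ∈ {-2, -1, 1, 4}; ∂U/∂t = -2(t - 1) = 0 at t ∈ {1}.
The Hessian is diagonal: diag(U_ss, U_tt). Second derivatives: U_ss(-2)=180, U_ss(-1)=-100, U_ss(1)=180, U_ss(4)=-900; U_tt(1)=-2.
Local minima occur where both diagonal entries positive: none. Count: 0.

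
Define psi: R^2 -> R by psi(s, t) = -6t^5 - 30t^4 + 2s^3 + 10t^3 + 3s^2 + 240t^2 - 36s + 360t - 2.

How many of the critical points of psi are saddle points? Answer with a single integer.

psi separates as a function of s plus a function of t, so ∇psi=0 decouples.
∂psi/∂s = 6(s - 2)(s + 3) = 0 at s ∈ {-3, 2}; ∂psi/∂t = -30(t - 2)(t + 1)(t + 2)(t + 3) = 0 at t ∈ {-3, -2, -1, 2}.
The Hessian is diagonal: diag(psi_ss, psi_tt). Second derivatives: psi_ss(-3)=-30, psi_ss(2)=30; psi_tt(-3)=300, psi_tt(-2)=-120, psi_tt(-1)=180, psi_tt(2)=-1800.
Saddle points occur where the two diagonal entries have opposite signs: (-3, -3), (-3, -1), (2, -2), (2, 2). Count: 4.

4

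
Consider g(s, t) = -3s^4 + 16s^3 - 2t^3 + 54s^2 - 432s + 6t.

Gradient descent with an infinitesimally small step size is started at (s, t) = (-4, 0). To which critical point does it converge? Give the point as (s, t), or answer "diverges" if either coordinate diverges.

g is separable, so gradient descent decouples: s follows -∂g/∂s, t follows -∂g/∂t.
∂g/∂s = -12(s - 4)(s - 3)(s + 3); at s=-4 this is 672, so s decreases.
∂g/∂t = -6(t - 1)(t + 1); at t=0 this is 6, so t decreases.
The s-coordinate has no critical point in that direction and runs off to infinity.

diverges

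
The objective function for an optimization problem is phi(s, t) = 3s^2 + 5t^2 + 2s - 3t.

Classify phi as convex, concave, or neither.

phi is quadratic, so its Hessian is the constant matrix H = [[6, 0], [0, 10]].
det(H) = 60, tr(H) = 16.
det(H) > 0 and tr(H) > 0, so H is positive definite everywhere: convex.

convex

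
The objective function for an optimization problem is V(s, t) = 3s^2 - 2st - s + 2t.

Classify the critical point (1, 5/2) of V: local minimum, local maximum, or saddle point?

saddle point

The Hessian of V is constant: H = [[6, -2], [-2, 0]].
det(H) = 6·0 − (-2)² = -4.
Since det(H) < 0, H is indefinite and the critical point is a saddle point.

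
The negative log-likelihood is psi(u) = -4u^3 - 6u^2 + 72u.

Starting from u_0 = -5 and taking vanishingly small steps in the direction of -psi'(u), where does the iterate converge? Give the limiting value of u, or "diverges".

psi'(u) = -12(u - 2)(u + 3), so psi'(-5) = -168.
Gradient descent moves in the -psi' direction, i.e. u is increasing.
The nearest critical point in that direction is u = -3, where psi'' = 60 > 0 (a local minimum). The iterate converges there.

-3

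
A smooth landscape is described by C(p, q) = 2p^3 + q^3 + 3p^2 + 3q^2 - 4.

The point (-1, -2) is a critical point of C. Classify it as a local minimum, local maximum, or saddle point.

The mixed partial ∂²C/∂p∂q is 0, so the Hessian at any point is diag(C_pp, C_qq) = diag(6(2p + 1), 6(q + 1)).
At (-1, -2): H = diag(-6, -6).
Both eigenvalues are negative, so H is negative definite: a local maximum.

local maximum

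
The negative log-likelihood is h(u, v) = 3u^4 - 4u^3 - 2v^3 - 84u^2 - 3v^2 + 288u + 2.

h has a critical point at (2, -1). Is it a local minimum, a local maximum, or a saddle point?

The mixed partial ∂²h/∂u∂v is 0, so the Hessian at any point is diag(h_uu, h_vv) = diag(12(3u^2 - 2u - 14), -6(2v + 1)).
At (2, -1): H = diag(-72, 6).
The eigenvalues have opposite signs, so H is indefinite: a saddle point.

saddle point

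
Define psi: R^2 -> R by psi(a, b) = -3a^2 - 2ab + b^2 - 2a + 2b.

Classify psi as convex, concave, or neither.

neither

psi is quadratic, so its Hessian is the constant matrix H = [[-6, -2], [-2, 2]].
det(H) = -16, tr(H) = -4.
det(H) < 0, so H is indefinite: neither convex nor concave.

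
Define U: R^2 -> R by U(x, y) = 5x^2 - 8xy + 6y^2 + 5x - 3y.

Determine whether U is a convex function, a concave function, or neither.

U is quadratic, so its Hessian is the constant matrix H = [[10, -8], [-8, 12]].
det(H) = 56, tr(H) = 22.
det(H) > 0 and tr(H) > 0, so H is positive definite everywhere: convex.

convex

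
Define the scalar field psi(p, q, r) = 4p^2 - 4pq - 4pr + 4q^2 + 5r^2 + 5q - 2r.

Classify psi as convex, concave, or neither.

convex

psi is quadratic, so its Hessian is the constant matrix H = [[8, -4, -4], [-4, 8, 0], [-4, 0, 10]].
Leading principal minors: 8, 48, 352.
All positive ⇒ H ≻ 0 ⇒ convex.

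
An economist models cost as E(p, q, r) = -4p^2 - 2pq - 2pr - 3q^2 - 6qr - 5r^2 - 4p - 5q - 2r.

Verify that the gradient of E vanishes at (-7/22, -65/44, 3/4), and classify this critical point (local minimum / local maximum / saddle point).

local maximum

∇E = (-8p - 2q - 2r - 4, -2p - 6q - 6r - 5, -2p - 6q - 10r - 2); substituting (-7/22, -65/44, 3/4) gives ∇E = (0, 0, 0), so (-7/22, -65/44, 3/4) is indeed a critical point.
The Hessian is constant: H = [[-8, -2, -2], [-2, -6, -6], [-2, -6, -10]].
Leading principal minors: Δ₁ = -8, Δ₂ = 44, Δ₃ = -176.
The minors alternate sign starting negative (−, +, −), so H is negative definite: a local maximum.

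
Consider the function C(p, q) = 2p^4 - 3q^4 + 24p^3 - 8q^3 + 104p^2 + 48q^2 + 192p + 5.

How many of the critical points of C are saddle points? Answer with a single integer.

5

C separates as a function of p plus a function of q, so ∇C=0 decouples.
∂C/∂p = 8(p + 2)(p + 3)(p + 4) = 0 at p ∈ {-4, -3, -2}; ∂C/∂q = -12q(q - 2)(q + 4) = 0 at q ∈ {-4, 0, 2}.
The Hessian is diagonal: diag(C_pp, C_qq). Second derivatives: C_pp(-4)=16, C_pp(-3)=-8, C_pp(-2)=16; C_qq(-4)=-288, C_qq(0)=96, C_qq(2)=-144.
Saddle points occur where the two diagonal entries have opposite signs: (-4, -4), (-4, 2), (-3, 0), (-2, -4), (-2, 2). Count: 5.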